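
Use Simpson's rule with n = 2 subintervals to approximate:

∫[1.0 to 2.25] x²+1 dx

f(x) = x²+1
a = 1.0, b = 2.25, n = 2
h = (b - a)/n = 0.625000

Simpson's rule: (h/3)[f(x₀) + 4f(x₁) + 2f(x₂) + ... + f(xₙ)]

x_0 = 1.0000, f(x_0) = 2.000000, coefficient = 1
x_1 = 1.6250, f(x_1) = 3.640625, coefficient = 4
x_2 = 2.2500, f(x_2) = 6.062500, coefficient = 1

I ≈ (0.625000/3) × 22.625000 = 4.713542
Exact value: 4.713542
Error: 0.000000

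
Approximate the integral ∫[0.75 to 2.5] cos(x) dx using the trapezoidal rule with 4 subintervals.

f(x) = cos(x)
a = 0.75, b = 2.5, n = 4
h = (b - a)/n = 0.437500

Trapezoidal rule: (h/2)[f(x₀) + 2f(x₁) + 2f(x₂) + ... + f(xₙ)]

x_0 = 0.7500, f(x_0) = 0.731689, coefficient = 1
x_1 = 1.1875, f(x_1) = 0.373980, coefficient = 2
x_2 = 1.6250, f(x_2) = -0.054177, coefficient = 2
x_3 = 2.0625, f(x_3) = -0.472128, coefficient = 2
x_4 = 2.5000, f(x_4) = -0.801144, coefficient = 1

I ≈ (0.437500/2) × -0.374107 = -0.081836
Exact value: -0.083167
Error: 0.001331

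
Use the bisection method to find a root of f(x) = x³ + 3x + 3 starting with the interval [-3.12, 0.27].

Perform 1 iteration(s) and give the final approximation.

f(x) = x³ + 3x + 3
Initial interval: [-3.12, 0.27]

Iteration 1:
  c_1 = (-3.120000 + 0.270000)/2 = -1.425000
  f(c_1) = f(-1.425000) = -4.168641
  f(a) × f(c) ≥ 0, new interval: [-1.425000, 0.270000]

After 1 iteration(s), the approximation is c_1 = -1.425000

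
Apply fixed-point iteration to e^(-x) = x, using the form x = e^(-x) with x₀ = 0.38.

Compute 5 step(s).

Equation: e^(-x) = x
Fixed-point form: x = e^(-x)
x₀ = 0.38

x_1 = g(0.380000) = 0.683861
x_2 = g(0.683861) = 0.504665
x_3 = g(0.504665) = 0.603708
x_4 = g(0.603708) = 0.546780
x_5 = g(0.546780) = 0.578810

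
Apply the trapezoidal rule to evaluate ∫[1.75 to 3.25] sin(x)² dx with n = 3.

f(x) = sin(x)²
a = 1.75, b = 3.25, n = 3
h = (b - a)/n = 0.500000

Trapezoidal rule: (h/2)[f(x₀) + 2f(x₁) + 2f(x₂) + ... + f(xₙ)]

x_0 = 1.7500, f(x_0) = 0.968228, coefficient = 1
x_1 = 2.2500, f(x_1) = 0.605398, coefficient = 2
x_2 = 2.7500, f(x_2) = 0.145665, coefficient = 2
x_3 = 3.2500, f(x_3) = 0.011706, coefficient = 1

I ≈ (0.500000/2) × 2.482061 = 0.620515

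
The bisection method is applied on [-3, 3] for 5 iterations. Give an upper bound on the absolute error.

Bisection error bound: |error| ≤ (b-a)/2^n
|error| ≤ (3 - (-3))/2^5 = 6/2^5
|error| ≤ 0.1875000000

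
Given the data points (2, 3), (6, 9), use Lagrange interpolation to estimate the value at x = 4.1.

Lagrange interpolation formula:
P(x) = Σ yᵢ × Lᵢ(x)
where Lᵢ(x) = Π_{j≠i} (x - xⱼ)/(xᵢ - xⱼ)

L_0(4.1) = (4.1 - 6)/(2 - 6) = 0.475000
L_1(4.1) = (4.1 - 2)/(6 - 2) = 0.525000

P(4.1) = 3×L_0(4.1) + 9×L_1(4.1)
P(4.1) = 6.150000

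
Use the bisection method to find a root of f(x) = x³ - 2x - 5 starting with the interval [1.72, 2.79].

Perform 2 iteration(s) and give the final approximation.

f(x) = x³ - 2x - 5
Initial interval: [1.72, 2.79]

Iteration 1:
  c_1 = (1.720000 + 2.790000)/2 = 2.255000
  f(c_1) = f(2.255000) = 1.956731
  f(a) × f(c) < 0, new interval: [1.720000, 2.255000]
Iteration 2:
  c_2 = (1.720000 + 2.255000)/2 = 1.987500
  f(c_2) = f(1.987500) = -1.124064
  f(a) × f(c) ≥ 0, new interval: [1.987500, 2.255000]

After 2 iteration(s), the approximation is c_2 = 1.987500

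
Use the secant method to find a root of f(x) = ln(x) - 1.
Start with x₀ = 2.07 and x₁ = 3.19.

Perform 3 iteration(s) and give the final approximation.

f(x) = ln(x) - 1
x₀ = 2.07, x₁ = 3.19

Secant formula: x_{n+1} = x_n - f(x_n)(x_n - x_{n-1})/(f(x_n) - f(x_{n-1}))

Iteration 1:
  f(2.070000) = -0.272451
  f(3.190000) = 0.160021
  x_2 = 3.190000 - 0.160021×(3.190000 - 2.070000)/(0.160021 - (-0.272451))
       = 2.775584
Iteration 2:
  f(3.190000) = 0.160021
  f(2.775584) = 0.020861
  x_3 = 2.775584 - 0.020861×(2.775584 - 3.190000)/(0.020861 - 0.160021)
       = 2.713460
Iteration 3:
  f(2.775584) = 0.020861
  f(2.713460) = -0.001776
  x_4 = 2.713460 - (-0.001776)×(2.713460 - 2.775584)/(-0.001776 - 0.020861)
       = 2.718332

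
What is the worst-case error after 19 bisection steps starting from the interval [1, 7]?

Bisection error bound: |error| ≤ (b-a)/2^n
|error| ≤ (7 - 1)/2^19 = 6/2^19
|error| ≤ 0.0000114441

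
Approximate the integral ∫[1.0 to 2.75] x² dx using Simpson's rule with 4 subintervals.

f(x) = x²
a = 1.0, b = 2.75, n = 4
h = (b - a)/n = 0.437500

Simpson's rule: (h/3)[f(x₀) + 4f(x₁) + 2f(x₂) + ... + f(xₙ)]

x_0 = 1.0000, f(x_0) = 1.000000, coefficient = 1
x_1 = 1.4375, f(x_1) = 2.066406, coefficient = 4
x_2 = 1.8750, f(x_2) = 3.515625, coefficient = 2
x_3 = 2.3125, f(x_3) = 5.347656, coefficient = 4
x_4 = 2.7500, f(x_4) = 7.562500, coefficient = 1

I ≈ (0.437500/3) × 45.250000 = 6.598958
Exact value: 6.598958
Error: 0.000000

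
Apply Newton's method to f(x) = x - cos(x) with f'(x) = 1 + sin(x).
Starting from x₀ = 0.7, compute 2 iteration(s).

f(x) = x - cos(x)
f'(x) = 1 + sin(x)
x₀ = 0.7

Newton-Raphson formula: x_{n+1} = x_n - f(x_n)/f'(x_n)

Iteration 1:
  f(0.700000) = -0.064842
  f'(0.700000) = 1.644218
  x_1 = 0.700000 - (-0.064842)/1.644218 = 0.739436
Iteration 2:
  f(0.739436) = 0.000588
  f'(0.739436) = 1.673872
  x_2 = 0.739436 - 0.000588/1.673872 = 0.739085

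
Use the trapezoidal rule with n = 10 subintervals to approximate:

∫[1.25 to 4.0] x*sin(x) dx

f(x) = x*sin(x)
a = 1.25, b = 4.0, n = 10
h = (b - a)/n = 0.275000

Trapezoidal rule: (h/2)[f(x₀) + 2f(x₁) + 2f(x₂) + ... + f(xₙ)]

x_0 = 1.2500, f(x_0) = 1.186231, coefficient = 1
x_1 = 1.5250, f(x_1) = 1.523401, coefficient = 2
x_2 = 1.8000, f(x_2) = 1.752926, coefficient = 2
x_3 = 2.0750, f(x_3) = 1.816786, coefficient = 2
x_4 = 2.3500, f(x_4) = 1.671962, coefficient = 2
x_5 = 2.6250, f(x_5) = 1.296541, coefficient = 2
x_6 = 2.9000, f(x_6) = 0.693823, coefficient = 2
x_7 = 3.1750, f(x_7) = -0.106049, coefficient = 2
x_8 = 3.4500, f(x_8) = -1.047218, coefficient = 2
x_9 = 3.7250, f(x_9) = -2.051994, coefficient = 2
x_10 = 4.0000, f(x_10) = -3.027210, coefficient = 1

I ≈ (0.275000/2) × 9.259377 = 1.273164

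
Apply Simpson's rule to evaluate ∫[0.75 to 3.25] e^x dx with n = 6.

f(x) = e^x
a = 0.75, b = 3.25, n = 6
h = (b - a)/n = 0.416667

Simpson's rule: (h/3)[f(x₀) + 4f(x₁) + 2f(x₂) + ... + f(xₙ)]

x_0 = 0.7500, f(x_0) = 2.117000, coefficient = 1
x_1 = 1.1667, f(x_1) = 3.211271, coefficient = 4
x_2 = 1.5833, f(x_2) = 4.871166, coefficient = 2
x_3 = 2.0000, f(x_3) = 7.389056, coefficient = 4
x_4 = 2.4167, f(x_4) = 11.208436, coefficient = 2
x_5 = 2.8333, f(x_5) = 17.002040, coefficient = 4
x_6 = 3.2500, f(x_6) = 25.790340, coefficient = 1

I ≈ (0.416667/3) × 170.476009 = 23.677224
Exact value: 23.673340
Error: 0.003884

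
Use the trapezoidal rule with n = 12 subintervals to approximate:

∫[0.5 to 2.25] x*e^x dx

f(x) = x*e^x
a = 0.5, b = 2.25, n = 12
h = (b - a)/n = 0.145833

Trapezoidal rule: (h/2)[f(x₀) + 2f(x₁) + 2f(x₂) + ... + f(xₙ)]

x_0 = 0.5000, f(x_0) = 0.824361, coefficient = 1
x_1 = 0.6458, f(x_1) = 1.231976, coefficient = 2
x_2 = 0.7917, f(x_2) = 1.747265, coefficient = 2
x_3 = 0.9375, f(x_3) = 2.393990, coefficient = 2
x_4 = 1.0833, f(x_4) = 3.200721, coefficient = 2
x_5 = 1.2292, f(x_5) = 4.201758, coefficient = 2
x_6 = 1.3750, f(x_6) = 5.438230, coefficient = 2
x_7 = 1.5208, f(x_7) = 6.959390, coefficient = 2
x_8 = 1.6667, f(x_8) = 8.824150, coefficient = 2
x_9 = 1.8125, f(x_9) = 11.102909, coefficient = 2
x_10 = 1.9583, f(x_10) = 13.879697, coefficient = 2
x_11 = 2.1042, f(x_11) = 17.254728, coefficient = 2
x_12 = 2.2500, f(x_12) = 21.347406, coefficient = 1

I ≈ (0.145833/2) × 174.641394 = 12.734268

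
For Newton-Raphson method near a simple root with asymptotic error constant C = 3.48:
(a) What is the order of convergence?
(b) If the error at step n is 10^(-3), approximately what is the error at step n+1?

(a) Newton-Raphson has quadratic (order 2) convergence near simple roots.
    This means |e_{n+1}| ≈ C|e_n|².

(b) With |e_n| = 10^(-3) and C = 3.48:
    |e_{n+1}| ≈ 3.48 × (10^(-3))² = 3.48 × 10^(-6)

(a) 2 (quadratic); (b) |e_{n+1}| ≈ 3.480e-06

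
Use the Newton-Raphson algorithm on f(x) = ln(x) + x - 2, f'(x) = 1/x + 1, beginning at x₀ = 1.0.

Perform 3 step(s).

f(x) = ln(x) + x - 2
f'(x) = 1/x + 1
x₀ = 1.0

Newton-Raphson formula: x_{n+1} = x_n - f(x_n)/f'(x_n)

Iteration 1:
  f(1.000000) = -1.000000
  f'(1.000000) = 2.000000
  x_1 = 1.000000 - (-1.000000)/2.000000 = 1.500000
Iteration 2:
  f(1.500000) = -0.094535
  f'(1.500000) = 1.666667
  x_2 = 1.500000 - (-0.094535)/1.666667 = 1.556721
Iteration 3:
  f(1.556721) = -0.000697
  f'(1.556721) = 1.642376
  x_3 = 1.556721 - (-0.000697)/1.642376 = 1.557146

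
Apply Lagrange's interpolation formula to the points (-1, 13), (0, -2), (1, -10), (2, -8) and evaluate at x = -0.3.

Lagrange interpolation formula:
P(x) = Σ yᵢ × Lᵢ(x)
where Lᵢ(x) = Π_{j≠i} (x - xⱼ)/(xᵢ - xⱼ)

L_0(-0.3) = (-0.3 - 0)/(-1 - 0) × (-0.3 - 1)/(-1 - 1) × (-0.3 - 2)/(-1 - 2) = 0.149500
L_1(-0.3) = (-0.3 - (-1))/(0 - (-1)) × (-0.3 - 1)/(0 - 1) × (-0.3 - 2)/(0 - 2) = 1.046500
L_2(-0.3) = (-0.3 - (-1))/(1 - (-1)) × (-0.3 - 0)/(1 - 0) × (-0.3 - 2)/(1 - 2) = -0.241500
L_3(-0.3) = (-0.3 - (-1))/(2 - (-1)) × (-0.3 - 0)/(2 - 0) × (-0.3 - 1)/(2 - 1) = 0.045500

P(-0.3) = 13×L_0(-0.3) + (-2)×L_1(-0.3) + (-10)×L_2(-0.3) + (-8)×L_3(-0.3)
P(-0.3) = 1.901500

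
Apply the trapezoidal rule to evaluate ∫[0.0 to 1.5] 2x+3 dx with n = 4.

f(x) = 2x+3
a = 0.0, b = 1.5, n = 4
h = (b - a)/n = 0.375000

Trapezoidal rule: (h/2)[f(x₀) + 2f(x₁) + 2f(x₂) + ... + f(xₙ)]

x_0 = 0.0000, f(x_0) = 3.000000, coefficient = 1
x_1 = 0.3750, f(x_1) = 3.750000, coefficient = 2
x_2 = 0.7500, f(x_2) = 4.500000, coefficient = 2
x_3 = 1.1250, f(x_3) = 5.250000, coefficient = 2
x_4 = 1.5000, f(x_4) = 6.000000, coefficient = 1

I ≈ (0.375000/2) × 36.000000 = 6.750000
Exact value: 6.750000
Error: 0.000000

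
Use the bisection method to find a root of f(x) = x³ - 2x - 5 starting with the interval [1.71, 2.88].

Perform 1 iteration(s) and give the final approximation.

f(x) = x³ - 2x - 5
Initial interval: [1.71, 2.88]

Iteration 1:
  c_1 = (1.710000 + 2.880000)/2 = 2.295000
  f(c_1) = f(2.295000) = 2.497822
  f(a) × f(c) < 0, new interval: [1.710000, 2.295000]

After 1 iteration(s), the approximation is c_1 = 2.295000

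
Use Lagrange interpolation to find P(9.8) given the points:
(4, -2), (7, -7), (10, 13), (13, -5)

Lagrange interpolation formula:
P(x) = Σ yᵢ × Lᵢ(x)
where Lᵢ(x) = Π_{j≠i} (x - xⱼ)/(xᵢ - xⱼ)

L_0(9.8) = (9.8 - 7)/(4 - 7) × (9.8 - 10)/(4 - 10) × (9.8 - 13)/(4 - 13) = -0.011062
L_1(9.8) = (9.8 - 4)/(7 - 4) × (9.8 - 10)/(7 - 10) × (9.8 - 13)/(7 - 13) = 0.068741
L_2(9.8) = (9.8 - 4)/(10 - 4) × (9.8 - 7)/(10 - 7) × (9.8 - 13)/(10 - 13) = 0.962370
L_3(9.8) = (9.8 - 4)/(13 - 4) × (9.8 - 7)/(13 - 7) × (9.8 - 10)/(13 - 10) = -0.020049

P(9.8) = (-2)×L_0(9.8) + (-7)×L_1(9.8) + 13×L_2(9.8) + (-5)×L_3(9.8)
P(9.8) = 12.152000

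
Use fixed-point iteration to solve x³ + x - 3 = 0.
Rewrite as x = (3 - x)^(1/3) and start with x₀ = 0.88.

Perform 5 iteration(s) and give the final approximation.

Equation: x³ + x - 3 = 0
Fixed-point form: x = (3 - x)^(1/3)
x₀ = 0.88

x_1 = g(0.880000) = 1.284632
x_2 = g(1.284632) = 1.197069
x_3 = g(1.197069) = 1.217100
x_4 = g(1.217100) = 1.212576
x_5 = g(1.212576) = 1.213601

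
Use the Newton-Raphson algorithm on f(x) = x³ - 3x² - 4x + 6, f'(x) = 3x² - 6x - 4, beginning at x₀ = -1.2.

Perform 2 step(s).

f(x) = x³ - 3x² - 4x + 6
f'(x) = 3x² - 6x - 4
x₀ = -1.2

Newton-Raphson formula: x_{n+1} = x_n - f(x_n)/f'(x_n)

Iteration 1:
  f(-1.200000) = 4.752000
  f'(-1.200000) = 7.520000
  x_1 = -1.200000 - 4.752000/7.520000 = -1.831915
Iteration 2:
  f(-1.831915) = -2.887822
  f'(-1.831915) = 17.059226
  x_2 = -1.831915 - (-2.887822)/17.059226 = -1.662633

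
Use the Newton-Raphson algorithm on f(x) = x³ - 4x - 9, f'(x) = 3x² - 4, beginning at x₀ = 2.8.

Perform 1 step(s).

f(x) = x³ - 4x - 9
f'(x) = 3x² - 4
x₀ = 2.8

Newton-Raphson formula: x_{n+1} = x_n - f(x_n)/f'(x_n)

Iteration 1:
  f(2.800000) = 1.752000
  f'(2.800000) = 19.520000
  x_1 = 2.800000 - 1.752000/19.520000 = 2.710246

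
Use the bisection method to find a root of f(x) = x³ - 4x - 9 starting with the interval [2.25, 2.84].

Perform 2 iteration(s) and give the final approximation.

f(x) = x³ - 4x - 9
Initial interval: [2.25, 2.84]

Iteration 1:
  c_1 = (2.250000 + 2.840000)/2 = 2.545000
  f(c_1) = f(2.545000) = -2.695971
  f(a) × f(c) ≥ 0, new interval: [2.545000, 2.840000]
Iteration 2:
  c_2 = (2.545000 + 2.840000)/2 = 2.692500
  f(c_2) = f(2.692500) = -0.250570
  f(a) × f(c) ≥ 0, new interval: [2.692500, 2.840000]

After 2 iteration(s), the approximation is c_2 = 2.692500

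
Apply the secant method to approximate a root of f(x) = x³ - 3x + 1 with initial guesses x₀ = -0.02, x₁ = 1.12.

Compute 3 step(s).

f(x) = x³ - 3x + 1
x₀ = -0.02, x₁ = 1.12

Secant formula: x_{n+1} = x_n - f(x_n)(x_n - x_{n-1})/(f(x_n) - f(x_{n-1}))

Iteration 1:
  f(-0.020000) = 1.059992
  f(1.120000) = -0.955072
  x_2 = 1.120000 - (-0.955072)×(1.120000 - (-0.020000))/(-0.955072 - 1.059992)
       = 0.579679
Iteration 2:
  f(1.120000) = -0.955072
  f(0.579679) = -0.544248
  x_3 = 0.579679 - (-0.544248)×(0.579679 - 1.120000)/(-0.544248 - (-0.955072))
       = -0.136124
Iteration 3:
  f(0.579679) = -0.544248
  f(-0.136124) = 1.405850
  x_4 = -0.136124 - 1.405850×(-0.136124 - 0.579679)/(1.405850 - (-0.544248))
       = 0.379907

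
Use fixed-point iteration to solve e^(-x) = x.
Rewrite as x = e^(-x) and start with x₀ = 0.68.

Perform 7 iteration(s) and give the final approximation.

Equation: e^(-x) = x
Fixed-point form: x = e^(-x)
x₀ = 0.68

x_1 = g(0.680000) = 0.506617
x_2 = g(0.506617) = 0.602531
x_3 = g(0.602531) = 0.547425
x_4 = g(0.547425) = 0.578438
x_5 = g(0.578438) = 0.560774
x_6 = g(0.560774) = 0.570767
x_7 = g(0.570767) = 0.565092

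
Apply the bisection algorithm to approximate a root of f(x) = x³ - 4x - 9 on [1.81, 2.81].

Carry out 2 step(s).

f(x) = x³ - 4x - 9
Initial interval: [1.81, 2.81]

Iteration 1:
  c_1 = (1.810000 + 2.810000)/2 = 2.310000
  f(c_1) = f(2.310000) = -5.913609
  f(a) × f(c) ≥ 0, new interval: [2.310000, 2.810000]
Iteration 2:
  c_2 = (2.310000 + 2.810000)/2 = 2.560000
  f(c_2) = f(2.560000) = -2.462784
  f(a) × f(c) ≥ 0, new interval: [2.560000, 2.810000]

After 2 iteration(s), the approximation is c_2 = 2.560000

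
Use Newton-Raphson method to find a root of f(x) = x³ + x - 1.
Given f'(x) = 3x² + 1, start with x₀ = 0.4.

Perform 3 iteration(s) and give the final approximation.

f(x) = x³ + x - 1
f'(x) = 3x² + 1
x₀ = 0.4

Newton-Raphson formula: x_{n+1} = x_n - f(x_n)/f'(x_n)

Iteration 1:
  f(0.400000) = -0.536000
  f'(0.400000) = 1.480000
  x_1 = 0.400000 - (-0.536000)/1.480000 = 0.762162
Iteration 2:
  f(0.762162) = 0.204895
  f'(0.762162) = 2.742673
  x_2 = 0.762162 - 0.204895/2.742673 = 0.687456
Iteration 3:
  f(0.687456) = 0.012344
  f'(0.687456) = 2.417786
  x_3 = 0.687456 - 0.012344/2.417786 = 0.682350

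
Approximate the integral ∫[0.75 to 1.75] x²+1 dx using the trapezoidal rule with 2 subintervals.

f(x) = x²+1
a = 0.75, b = 1.75, n = 2
h = (b - a)/n = 0.500000

Trapezoidal rule: (h/2)[f(x₀) + 2f(x₁) + 2f(x₂) + ... + f(xₙ)]

x_0 = 0.7500, f(x_0) = 1.562500, coefficient = 1
x_1 = 1.2500, f(x_1) = 2.562500, coefficient = 2
x_2 = 1.7500, f(x_2) = 4.062500, coefficient = 1

I ≈ (0.500000/2) × 10.750000 = 2.687500
Exact value: 2.645833
Error: 0.041667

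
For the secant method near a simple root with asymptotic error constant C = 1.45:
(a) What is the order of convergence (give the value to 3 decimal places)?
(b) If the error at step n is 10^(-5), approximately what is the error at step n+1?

(a) Secant method has superlinear convergence with order φ = (1+√5)/2 ≈ 1.618.
    This means |e_{n+1}| ≈ C|e_n|^1.618.

(b) With |e_n| = 10^(-5) and C = 1.45:
    |e_{n+1}| ≈ 1.45 × (10^(-5))^1.618 = 1.45 × 10^(-8.09)

(a) ≈ 1.618 (golden ratio); (b) |e_{n+1}| ≈ 1.178e-08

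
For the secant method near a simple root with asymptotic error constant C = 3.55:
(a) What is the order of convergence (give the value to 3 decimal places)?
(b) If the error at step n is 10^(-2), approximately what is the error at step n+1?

(a) Secant method has superlinear convergence with order φ = (1+√5)/2 ≈ 1.618.
    This means |e_{n+1}| ≈ C|e_n|^1.618.

(b) With |e_n| = 10^(-2) and C = 3.55:
    |e_{n+1}| ≈ 3.55 × (10^(-2))^1.618 = 3.55 × 10^(-3.24)

(a) ≈ 1.618 (golden ratio); (b) |e_{n+1}| ≈ 2.061e-03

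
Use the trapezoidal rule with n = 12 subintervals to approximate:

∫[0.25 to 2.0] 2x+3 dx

f(x) = 2x+3
a = 0.25, b = 2.0, n = 12
h = (b - a)/n = 0.145833

Trapezoidal rule: (h/2)[f(x₀) + 2f(x₁) + 2f(x₂) + ... + f(xₙ)]

x_0 = 0.2500, f(x_0) = 3.500000, coefficient = 1
x_1 = 0.3958, f(x_1) = 3.791667, coefficient = 2
x_2 = 0.5417, f(x_2) = 4.083333, coefficient = 2
x_3 = 0.6875, f(x_3) = 4.375000, coefficient = 2
x_4 = 0.8333, f(x_4) = 4.666667, coefficient = 2
x_5 = 0.9792, f(x_5) = 4.958333, coefficient = 2
x_6 = 1.1250, f(x_6) = 5.250000, coefficient = 2
x_7 = 1.2708, f(x_7) = 5.541667, coefficient = 2
x_8 = 1.4167, f(x_8) = 5.833333, coefficient = 2
x_9 = 1.5625, f(x_9) = 6.125000, coefficient = 2
x_10 = 1.7083, f(x_10) = 6.416667, coefficient = 2
x_11 = 1.8542, f(x_11) = 6.708333, coefficient = 2
x_12 = 2.0000, f(x_12) = 7.000000, coefficient = 1

I ≈ (0.145833/2) × 126.000000 = 9.187500
Exact value: 9.187500
Error: 0.000000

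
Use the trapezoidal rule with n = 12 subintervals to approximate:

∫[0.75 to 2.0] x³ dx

f(x) = x³
a = 0.75, b = 2.0, n = 12
h = (b - a)/n = 0.104167

Trapezoidal rule: (h/2)[f(x₀) + 2f(x₁) + 2f(x₂) + ... + f(xₙ)]

x_0 = 0.7500, f(x_0) = 0.421875, coefficient = 1
x_1 = 0.8542, f(x_1) = 0.623201, coefficient = 2
x_2 = 0.9583, f(x_2) = 0.880136, coefficient = 2
x_3 = 1.0625, f(x_3) = 1.199463, coefficient = 2
x_4 = 1.1667, f(x_4) = 1.587963, coefficient = 2
x_5 = 1.2708, f(x_5) = 2.052418, coefficient = 2
x_6 = 1.3750, f(x_6) = 2.599609, coefficient = 2
x_7 = 1.4792, f(x_7) = 3.236319, coefficient = 2
x_8 = 1.5833, f(x_8) = 3.969329, coefficient = 2
x_9 = 1.6875, f(x_9) = 4.805420, coefficient = 2
x_10 = 1.7917, f(x_10) = 5.751374, coefficient = 2
x_11 = 1.8958, f(x_11) = 6.813974, coefficient = 2
x_12 = 2.0000, f(x_12) = 8.000000, coefficient = 1

I ≈ (0.104167/2) × 75.460286 = 3.930223
Exact value: 3.920898
Error: 0.009325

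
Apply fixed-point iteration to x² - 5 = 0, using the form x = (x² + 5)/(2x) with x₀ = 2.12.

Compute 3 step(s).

Equation: x² - 5 = 0
Fixed-point form: x = (x² + 5)/(2x)
x₀ = 2.12

x_1 = g(2.120000) = 2.239245
x_2 = g(2.239245) = 2.236070
x_3 = g(2.236070) = 2.236068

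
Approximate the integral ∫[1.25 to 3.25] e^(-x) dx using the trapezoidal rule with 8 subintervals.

f(x) = e^(-x)
a = 1.25, b = 3.25, n = 8
h = (b - a)/n = 0.250000

Trapezoidal rule: (h/2)[f(x₀) + 2f(x₁) + 2f(x₂) + ... + f(xₙ)]

x_0 = 1.2500, f(x_0) = 0.286505, coefficient = 1
x_1 = 1.5000, f(x_1) = 0.223130, coefficient = 2
x_2 = 1.7500, f(x_2) = 0.173774, coefficient = 2
x_3 = 2.0000, f(x_3) = 0.135335, coefficient = 2
x_4 = 2.2500, f(x_4) = 0.105399, coefficient = 2
x_5 = 2.5000, f(x_5) = 0.082085, coefficient = 2
x_6 = 2.7500, f(x_6) = 0.063928, coefficient = 2
x_7 = 3.0000, f(x_7) = 0.049787, coefficient = 2
x_8 = 3.2500, f(x_8) = 0.038774, coefficient = 1

I ≈ (0.250000/2) × 1.992156 = 0.249020
Exact value: 0.247731
Error: 0.001289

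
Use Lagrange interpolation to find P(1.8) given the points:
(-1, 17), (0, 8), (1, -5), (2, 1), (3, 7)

Lagrange interpolation formula:
P(x) = Σ yᵢ × Lᵢ(x)
where Lᵢ(x) = Π_{j≠i} (x - xⱼ)/(xᵢ - xⱼ)

L_0(1.8) = (1.8 - 0)/(-1 - 0) × (1.8 - 1)/(-1 - 1) × (1.8 - 2)/(-1 - 2) × (1.8 - 3)/(-1 - 3) = 0.014400
L_1(1.8) = (1.8 - (-1))/(0 - (-1)) × (1.8 - 1)/(0 - 1) × (1.8 - 2)/(0 - 2) × (1.8 - 3)/(0 - 3) = -0.089600
L_2(1.8) = (1.8 - (-1))/(1 - (-1)) × (1.8 - 0)/(1 - 0) × (1.8 - 2)/(1 - 2) × (1.8 - 3)/(1 - 3) = 0.302400
L_3(1.8) = (1.8 - (-1))/(2 - (-1)) × (1.8 - 0)/(2 - 0) × (1.8 - 1)/(2 - 1) × (1.8 - 3)/(2 - 3) = 0.806400
L_4(1.8) = (1.8 - (-1))/(3 - (-1)) × (1.8 - 0)/(3 - 0) × (1.8 - 1)/(3 - 1) × (1.8 - 2)/(3 - 2) = -0.033600

P(1.8) = 17×L_0(1.8) + 8×L_1(1.8) + (-5)×L_2(1.8) + 1×L_3(1.8) + 7×L_4(1.8)
P(1.8) = -1.412800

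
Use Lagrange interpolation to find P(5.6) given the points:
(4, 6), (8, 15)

Lagrange interpolation formula:
P(x) = Σ yᵢ × Lᵢ(x)
where Lᵢ(x) = Π_{j≠i} (x - xⱼ)/(xᵢ - xⱼ)

L_0(5.6) = (5.6 - 8)/(4 - 8) = 0.600000
L_1(5.6) = (5.6 - 4)/(8 - 4) = 0.400000

P(5.6) = 6×L_0(5.6) + 15×L_1(5.6)
P(5.6) = 9.600000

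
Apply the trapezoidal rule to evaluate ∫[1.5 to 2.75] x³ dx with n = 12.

f(x) = x³
a = 1.5, b = 2.75, n = 12
h = (b - a)/n = 0.104167

Trapezoidal rule: (h/2)[f(x₀) + 2f(x₁) + 2f(x₂) + ... + f(xₙ)]

x_0 = 1.5000, f(x_0) = 3.375000, coefficient = 1
x_1 = 1.6042, f(x_1) = 4.128083, coefficient = 2
x_2 = 1.7083, f(x_2) = 4.985605, coefficient = 2
x_3 = 1.8125, f(x_3) = 5.954346, coefficient = 2
x_4 = 1.9167, f(x_4) = 7.041088, coefficient = 2
x_5 = 2.0208, f(x_5) = 8.252613, coefficient = 2
x_6 = 2.1250, f(x_6) = 9.595703, coefficient = 2
x_7 = 2.2292, f(x_7) = 11.077139, coefficient = 2
x_8 = 2.3333, f(x_8) = 12.703704, coefficient = 2
x_9 = 2.4375, f(x_9) = 14.482178, coefficient = 2
x_10 = 2.5417, f(x_10) = 16.419343, coefficient = 2
x_11 = 2.6458, f(x_11) = 18.521982, coefficient = 2
x_12 = 2.7500, f(x_12) = 20.796875, coefficient = 1

I ≈ (0.104167/2) × 250.495443 = 13.046638
Exact value: 13.032227
Error: 0.014411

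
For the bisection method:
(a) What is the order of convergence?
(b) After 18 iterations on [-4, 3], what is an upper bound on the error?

(a) Bisection has linear (order 1) convergence; the error is halved each step.

(b) Error bound = (b-a)/2^n = (3 - (-4))/2^{18}
    = 7/2^{18}

(a) 1 (linear); (b) error ≤ 2.67e-05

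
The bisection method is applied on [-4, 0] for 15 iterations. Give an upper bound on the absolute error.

Bisection error bound: |error| ≤ (b-a)/2^n
|error| ≤ (0 - (-4))/2^15 = 4/2^15
|error| ≤ 0.0001220703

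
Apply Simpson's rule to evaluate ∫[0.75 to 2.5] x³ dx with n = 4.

f(x) = x³
a = 0.75, b = 2.5, n = 4
h = (b - a)/n = 0.437500

Simpson's rule: (h/3)[f(x₀) + 4f(x₁) + 2f(x₂) + ... + f(xₙ)]

x_0 = 0.7500, f(x_0) = 0.421875, coefficient = 1
x_1 = 1.1875, f(x_1) = 1.674561, coefficient = 4
x_2 = 1.6250, f(x_2) = 4.291016, coefficient = 2
x_3 = 2.0625, f(x_3) = 8.773682, coefficient = 4
x_4 = 2.5000, f(x_4) = 15.625000, coefficient = 1

I ≈ (0.437500/3) × 66.421875 = 9.686523
Exact value: 9.686523
Error: 0.000000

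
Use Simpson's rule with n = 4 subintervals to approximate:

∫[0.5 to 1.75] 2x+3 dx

f(x) = 2x+3
a = 0.5, b = 1.75, n = 4
h = (b - a)/n = 0.312500

Simpson's rule: (h/3)[f(x₀) + 4f(x₁) + 2f(x₂) + ... + f(xₙ)]

x_0 = 0.5000, f(x_0) = 4.000000, coefficient = 1
x_1 = 0.8125, f(x_1) = 4.625000, coefficient = 4
x_2 = 1.1250, f(x_2) = 5.250000, coefficient = 2
x_3 = 1.4375, f(x_3) = 5.875000, coefficient = 4
x_4 = 1.7500, f(x_4) = 6.500000, coefficient = 1

I ≈ (0.312500/3) × 63.000000 = 6.562500
Exact value: 6.562500
Error: 0.000000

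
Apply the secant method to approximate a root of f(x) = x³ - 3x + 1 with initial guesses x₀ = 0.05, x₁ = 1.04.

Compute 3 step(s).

f(x) = x³ - 3x + 1
x₀ = 0.05, x₁ = 1.04

Secant formula: x_{n+1} = x_n - f(x_n)(x_n - x_{n-1})/(f(x_n) - f(x_{n-1}))

Iteration 1:
  f(0.050000) = 0.850125
  f(1.040000) = -0.995136
  x_2 = 1.040000 - (-0.995136)×(1.040000 - 0.050000)/(-0.995136 - 0.850125)
       = 0.506100
Iteration 2:
  f(1.040000) = -0.995136
  f(0.506100) = -0.388669
  x_3 = 0.506100 - (-0.388669)×(0.506100 - 1.040000)/(-0.388669 - (-0.995136))
       = 0.163937
Iteration 3:
  f(0.506100) = -0.388669
  f(0.163937) = 0.512594
  x_4 = 0.163937 - 0.512594×(0.163937 - 0.506100)/(0.512594 - (-0.388669))
       = 0.358543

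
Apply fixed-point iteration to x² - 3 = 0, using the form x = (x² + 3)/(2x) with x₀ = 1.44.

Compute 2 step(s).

Equation: x² - 3 = 0
Fixed-point form: x = (x² + 3)/(2x)
x₀ = 1.44

x_1 = g(1.440000) = 1.761667
x_2 = g(1.761667) = 1.732300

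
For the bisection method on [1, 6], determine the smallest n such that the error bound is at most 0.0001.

We need (b-a)/2^n ≤ 0.0001
(6 - 1)/2^n ≤ 0.0001
5/2^n ≤ 0.0001
2^n ≥ 50000
n ≥ log₂(50000) = 15.61
n ≥ 16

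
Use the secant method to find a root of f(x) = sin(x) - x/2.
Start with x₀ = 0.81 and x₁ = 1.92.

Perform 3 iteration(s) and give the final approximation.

f(x) = sin(x) - x/2
x₀ = 0.81, x₁ = 1.92

Secant formula: x_{n+1} = x_n - f(x_n)(x_n - x_{n-1})/(f(x_n) - f(x_{n-1}))

Iteration 1:
  f(0.810000) = 0.319287
  f(1.920000) = -0.020355
  x_2 = 1.920000 - (-0.020355)×(1.920000 - 0.810000)/(-0.020355 - 0.319287)
       = 1.853478
Iteration 2:
  f(1.920000) = -0.020355
  f(1.853478) = 0.033572
  x_3 = 1.853478 - 0.033572×(1.853478 - 1.920000)/(0.033572 - (-0.020355))
       = 1.894891
Iteration 3:
  f(1.853478) = 0.033572
  f(1.894891) = 0.000494
  x_4 = 1.894891 - 0.000494×(1.894891 - 1.853478)/(0.000494 - 0.033572)
       = 1.895509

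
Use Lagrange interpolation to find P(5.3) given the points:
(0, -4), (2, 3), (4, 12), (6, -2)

Lagrange interpolation formula:
P(x) = Σ yᵢ × Lᵢ(x)
where Lᵢ(x) = Π_{j≠i} (x - xⱼ)/(xᵢ - xⱼ)

L_0(5.3) = (5.3 - 2)/(0 - 2) × (5.3 - 4)/(0 - 4) × (5.3 - 6)/(0 - 6) = 0.062563
L_1(5.3) = (5.3 - 0)/(2 - 0) × (5.3 - 4)/(2 - 4) × (5.3 - 6)/(2 - 6) = -0.301438
L_2(5.3) = (5.3 - 0)/(4 - 0) × (5.3 - 2)/(4 - 2) × (5.3 - 6)/(4 - 6) = 0.765188
L_3(5.3) = (5.3 - 0)/(6 - 0) × (5.3 - 2)/(6 - 2) × (5.3 - 4)/(6 - 4) = 0.473687

P(5.3) = (-4)×L_0(5.3) + 3×L_1(5.3) + 12×L_2(5.3) + (-2)×L_3(5.3)
P(5.3) = 7.080313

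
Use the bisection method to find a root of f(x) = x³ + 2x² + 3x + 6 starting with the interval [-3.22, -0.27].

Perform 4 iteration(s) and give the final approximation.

f(x) = x³ + 2x² + 3x + 6
Initial interval: [-3.22, -0.27]

Iteration 1:
  c_1 = (-3.220000 + (-0.270000))/2 = -1.745000
  f(c_1) = f(-1.745000) = 1.541481
  f(a) × f(c) < 0, new interval: [-3.220000, -1.745000]
Iteration 2:
  c_2 = (-3.220000 + (-1.745000))/2 = -2.482500
  f(c_2) = f(-2.482500) = -4.421054
  f(a) × f(c) ≥ 0, new interval: [-2.482500, -1.745000]
Iteration 3:
  c_3 = (-2.482500 + (-1.745000))/2 = -2.113750
  f(c_3) = f(-2.113750) = -0.849478
  f(a) × f(c) ≥ 0, new interval: [-2.113750, -1.745000]
Iteration 4:
  c_4 = (-2.113750 + (-1.745000))/2 = -1.929375
  f(c_4) = f(-1.929375) = 0.474776
  f(a) × f(c) < 0, new interval: [-2.113750, -1.929375]

After 4 iteration(s), the approximation is c_4 = -1.929375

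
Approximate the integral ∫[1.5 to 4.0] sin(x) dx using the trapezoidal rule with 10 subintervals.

f(x) = sin(x)
a = 1.5, b = 4.0, n = 10
h = (b - a)/n = 0.250000

Trapezoidal rule: (h/2)[f(x₀) + 2f(x₁) + 2f(x₂) + ... + f(xₙ)]

x_0 = 1.5000, f(x_0) = 0.997495, coefficient = 1
x_1 = 1.7500, f(x_1) = 0.983986, coefficient = 2
x_2 = 2.0000, f(x_2) = 0.909297, coefficient = 2
x_3 = 2.2500, f(x_3) = 0.778073, coefficient = 2
x_4 = 2.5000, f(x_4) = 0.598472, coefficient = 2
x_5 = 2.7500, f(x_5) = 0.381661, coefficient = 2
x_6 = 3.0000, f(x_6) = 0.141120, coefficient = 2
x_7 = 3.2500, f(x_7) = -0.108195, coefficient = 2
x_8 = 3.5000, f(x_8) = -0.350783, coefficient = 2
x_9 = 3.7500, f(x_9) = -0.571561, coefficient = 2
x_10 = 4.0000, f(x_10) = -0.756802, coefficient = 1

I ≈ (0.250000/2) × 5.764833 = 0.720604
Exact value: 0.724381
Error: 0.003777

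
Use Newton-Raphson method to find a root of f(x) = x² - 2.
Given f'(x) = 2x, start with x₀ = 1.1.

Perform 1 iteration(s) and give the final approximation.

f(x) = x² - 2
f'(x) = 2x
x₀ = 1.1

Newton-Raphson formula: x_{n+1} = x_n - f(x_n)/f'(x_n)

Iteration 1:
  f(1.100000) = -0.790000
  f'(1.100000) = 2.200000
  x_1 = 1.100000 - (-0.790000)/2.200000 = 1.459091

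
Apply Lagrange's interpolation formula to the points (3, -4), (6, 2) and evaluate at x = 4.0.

Lagrange interpolation formula:
P(x) = Σ yᵢ × Lᵢ(x)
where Lᵢ(x) = Π_{j≠i} (x - xⱼ)/(xᵢ - xⱼ)

L_0(4.0) = (4.0 - 6)/(3 - 6) = 0.666667
L_1(4.0) = (4.0 - 3)/(6 - 3) = 0.333333

P(4.0) = (-4)×L_0(4.0) + 2×L_1(4.0)
P(4.0) = -2.000000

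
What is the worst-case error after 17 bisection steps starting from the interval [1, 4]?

Bisection error bound: |error| ≤ (b-a)/2^n
|error| ≤ (4 - 1)/2^17 = 3/2^17
|error| ≤ 0.0000228882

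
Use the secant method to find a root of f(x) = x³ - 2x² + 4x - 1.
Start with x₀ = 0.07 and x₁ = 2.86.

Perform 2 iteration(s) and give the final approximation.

f(x) = x³ - 2x² + 4x - 1
x₀ = 0.07, x₁ = 2.86

Secant formula: x_{n+1} = x_n - f(x_n)(x_n - x_{n-1})/(f(x_n) - f(x_{n-1}))

Iteration 1:
  f(0.070000) = -0.729457
  f(2.860000) = 17.474456
  x_2 = 2.860000 - 17.474456×(2.860000 - 0.070000)/(17.474456 - (-0.729457))
       = 0.181799
Iteration 2:
  f(2.860000) = 17.474456
  f(0.181799) = -0.332896
  x_3 = 0.181799 - (-0.332896)×(0.181799 - 2.860000)/(-0.332896 - 17.474456)
       = 0.231866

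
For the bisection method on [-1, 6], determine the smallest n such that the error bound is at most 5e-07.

We need (b-a)/2^n ≤ 5e-07
(6 - (-1))/2^n ≤ 5e-07
7/2^n ≤ 5e-07
2^n ≥ 14000000
n ≥ log₂(14000000) = 23.74
n ≥ 24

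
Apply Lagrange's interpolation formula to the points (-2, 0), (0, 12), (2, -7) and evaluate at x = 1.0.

Lagrange interpolation formula:
P(x) = Σ yᵢ × Lᵢ(x)
where Lᵢ(x) = Π_{j≠i} (x - xⱼ)/(xᵢ - xⱼ)

L_0(1.0) = (1.0 - 0)/(-2 - 0) × (1.0 - 2)/(-2 - 2) = -0.125000
L_1(1.0) = (1.0 - (-2))/(0 - (-2)) × (1.0 - 2)/(0 - 2) = 0.750000
L_2(1.0) = (1.0 - (-2))/(2 - (-2)) × (1.0 - 0)/(2 - 0) = 0.375000

P(1.0) = 0×L_0(1.0) + 12×L_1(1.0) + (-7)×L_2(1.0)
P(1.0) = 6.375000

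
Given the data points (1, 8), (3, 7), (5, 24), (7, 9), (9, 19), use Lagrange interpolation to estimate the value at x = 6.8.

Lagrange interpolation formula:
P(x) = Σ yᵢ × Lᵢ(x)
where Lᵢ(x) = Π_{j≠i} (x - xⱼ)/(xᵢ - xⱼ)

L_0(6.8) = (6.8 - 3)/(1 - 3) × (6.8 - 5)/(1 - 5) × (6.8 - 7)/(1 - 7) × (6.8 - 9)/(1 - 9) = 0.007838
L_1(6.8) = (6.8 - 1)/(3 - 1) × (6.8 - 5)/(3 - 5) × (6.8 - 7)/(3 - 7) × (6.8 - 9)/(3 - 9) = -0.047850
L_2(6.8) = (6.8 - 1)/(5 - 1) × (6.8 - 3)/(5 - 3) × (6.8 - 7)/(5 - 7) × (6.8 - 9)/(5 - 9) = 0.151525
L_3(6.8) = (6.8 - 1)/(7 - 1) × (6.8 - 3)/(7 - 3) × (6.8 - 5)/(7 - 5) × (6.8 - 9)/(7 - 9) = 0.909150
L_4(6.8) = (6.8 - 1)/(9 - 1) × (6.8 - 3)/(9 - 3) × (6.8 - 5)/(9 - 5) × (6.8 - 7)/(9 - 7) = -0.020663

P(6.8) = 8×L_0(6.8) + 7×L_1(6.8) + 24×L_2(6.8) + 9×L_3(6.8) + 19×L_4(6.8)
P(6.8) = 11.154113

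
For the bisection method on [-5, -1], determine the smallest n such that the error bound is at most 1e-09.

We need (b-a)/2^n ≤ 1e-09
(-1 - (-5))/2^n ≤ 1e-09
4/2^n ≤ 1e-09
2^n ≥ 4000000000
n ≥ log₂(4000000000) = 31.90
n ≥ 32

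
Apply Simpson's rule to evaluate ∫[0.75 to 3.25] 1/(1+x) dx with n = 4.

f(x) = 1/(1+x)
a = 0.75, b = 3.25, n = 4
h = (b - a)/n = 0.625000

Simpson's rule: (h/3)[f(x₀) + 4f(x₁) + 2f(x₂) + ... + f(xₙ)]

x_0 = 0.7500, f(x_0) = 0.571429, coefficient = 1
x_1 = 1.3750, f(x_1) = 0.421053, coefficient = 4
x_2 = 2.0000, f(x_2) = 0.333333, coefficient = 2
x_3 = 2.6250, f(x_3) = 0.275862, coefficient = 4
x_4 = 3.2500, f(x_4) = 0.235294, coefficient = 1

I ≈ (0.625000/3) × 4.261048 = 0.887718
Exact value: 0.887303
Error: 0.000415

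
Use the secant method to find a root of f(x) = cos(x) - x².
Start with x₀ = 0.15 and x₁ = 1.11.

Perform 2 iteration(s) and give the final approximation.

f(x) = cos(x) - x²
x₀ = 0.15, x₁ = 1.11

Secant formula: x_{n+1} = x_n - f(x_n)(x_n - x_{n-1})/(f(x_n) - f(x_{n-1}))

Iteration 1:
  f(0.150000) = 0.966271
  f(1.110000) = -0.787438
  x_2 = 1.110000 - (-0.787438)×(1.110000 - 0.150000)/(-0.787438 - 0.966271)
       = 0.678947
Iteration 2:
  f(1.110000) = -0.787438
  f(0.678947) = 0.317264
  x_3 = 0.678947 - 0.317264×(0.678947 - 1.110000)/(0.317264 - (-0.787438))
       = 0.802743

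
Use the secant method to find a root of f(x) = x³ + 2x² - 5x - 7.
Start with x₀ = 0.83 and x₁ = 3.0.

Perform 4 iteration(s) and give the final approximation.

f(x) = x³ + 2x² - 5x - 7
x₀ = 0.83, x₁ = 3.0

Secant formula: x_{n+1} = x_n - f(x_n)(x_n - x_{n-1})/(f(x_n) - f(x_{n-1}))

Iteration 1:
  f(0.830000) = -9.200413
  f(3.000000) = 23.000000
  x_2 = 3.000000 - 23.000000×(3.000000 - 0.830000)/(23.000000 - (-9.200413))
       = 1.450020
Iteration 2:
  f(3.000000) = 23.000000
  f(1.450020) = -6.996234
  x_3 = 1.450020 - (-6.996234)×(1.450020 - 3.000000)/(-6.996234 - 23.000000)
       = 1.811533
Iteration 3:
  f(1.450020) = -6.996234
  f(1.811533) = -3.549544
  x_4 = 1.811533 - (-3.549544)×(1.811533 - 1.450020)/(-3.549544 - (-6.996234))
       = 2.183834
Iteration 4:
  f(1.811533) = -3.549544
  f(2.183834) = 2.034077
  x_5 = 2.183834 - 2.034077×(2.183834 - 1.811533)/(2.034077 - (-3.549544))
       = 2.048207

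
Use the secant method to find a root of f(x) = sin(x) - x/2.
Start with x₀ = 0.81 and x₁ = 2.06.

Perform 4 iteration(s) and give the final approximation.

f(x) = sin(x) - x/2
x₀ = 0.81, x₁ = 2.06

Secant formula: x_{n+1} = x_n - f(x_n)(x_n - x_{n-1})/(f(x_n) - f(x_{n-1}))

Iteration 1:
  f(0.810000) = 0.319287
  f(2.060000) = -0.147293
  x_2 = 2.060000 - (-0.147293)×(2.060000 - 0.810000)/(-0.147293 - 0.319287)
       = 1.665393
Iteration 2:
  f(2.060000) = -0.147293
  f(1.665393) = 0.162833
  x_3 = 1.665393 - 0.162833×(1.665393 - 2.060000)/(0.162833 - (-0.147293))
       = 1.872583
Iteration 3:
  f(1.665393) = 0.162833
  f(1.872583) = 0.018515
  x_4 = 1.872583 - 0.018515×(1.872583 - 1.665393)/(0.018515 - 0.162833)
       = 1.899165
Iteration 4:
  f(1.872583) = 0.018515
  f(1.899165) = -0.003013
  x_5 = 1.899165 - (-0.003013)×(1.899165 - 1.872583)/(-0.003013 - 0.018515)
       = 1.895445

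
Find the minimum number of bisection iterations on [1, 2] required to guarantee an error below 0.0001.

We need (b-a)/2^n ≤ 0.0001
(2 - 1)/2^n ≤ 0.0001
1/2^n ≤ 0.0001
2^n ≥ 10000
n ≥ log₂(10000) = 13.29
n ≥ 14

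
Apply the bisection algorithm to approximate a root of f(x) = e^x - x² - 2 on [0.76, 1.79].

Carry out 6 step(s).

f(x) = e^x - x² - 2
Initial interval: [0.76, 1.79]

Iteration 1:
  c_1 = (0.760000 + 1.790000)/2 = 1.275000
  f(c_1) = f(1.275000) = -0.046924
  f(a) × f(c) ≥ 0, new interval: [1.275000, 1.790000]
Iteration 2:
  c_2 = (1.275000 + 1.790000)/2 = 1.532500
  f(c_2) = f(1.532500) = 0.281180
  f(a) × f(c) < 0, new interval: [1.275000, 1.532500]
Iteration 3:
  c_3 = (1.275000 + 1.532500)/2 = 1.403750
  f(c_3) = f(1.403750) = 0.099921
  f(a) × f(c) < 0, new interval: [1.275000, 1.403750]
Iteration 4:
  c_4 = (1.275000 + 1.403750)/2 = 1.339375
  f(c_4) = f(1.339375) = 0.022732
  f(a) × f(c) < 0, new interval: [1.275000, 1.339375]
Iteration 5:
  c_5 = (1.275000 + 1.339375)/2 = 1.307187
  f(c_5) = f(1.307187) = -0.012974
  f(a) × f(c) ≥ 0, new interval: [1.307187, 1.339375]
Iteration 6:
  c_6 = (1.307187 + 1.339375)/2 = 1.323281
  f(c_6) = f(1.323281) = 0.004651
  f(a) × f(c) < 0, new interval: [1.307187, 1.323281]

After 6 iteration(s), the approximation is c_6 = 1.323281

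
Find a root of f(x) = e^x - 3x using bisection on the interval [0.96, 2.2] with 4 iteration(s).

f(x) = e^x - 3x
Initial interval: [0.96, 2.2]

Iteration 1:
  c_1 = (0.960000 + 2.200000)/2 = 1.580000
  f(c_1) = f(1.580000) = 0.114956
  f(a) × f(c) < 0, new interval: [0.960000, 1.580000]
Iteration 2:
  c_2 = (0.960000 + 1.580000)/2 = 1.270000
  f(c_2) = f(1.270000) = -0.249147
  f(a) × f(c) ≥ 0, new interval: [1.270000, 1.580000]
Iteration 3:
  c_3 = (1.270000 + 1.580000)/2 = 1.425000
  f(c_3) = f(1.425000) = -0.117142
  f(a) × f(c) ≥ 0, new interval: [1.425000, 1.580000]
Iteration 4:
  c_4 = (1.425000 + 1.580000)/2 = 1.502500
  f(c_4) = f(1.502500) = -0.014593
  f(a) × f(c) ≥ 0, new interval: [1.502500, 1.580000]

After 4 iteration(s), the approximation is c_4 = 1.502500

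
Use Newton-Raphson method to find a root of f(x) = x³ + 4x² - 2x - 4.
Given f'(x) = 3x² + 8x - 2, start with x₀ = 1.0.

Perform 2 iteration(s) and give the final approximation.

f(x) = x³ + 4x² - 2x - 4
f'(x) = 3x² + 8x - 2
x₀ = 1.0

Newton-Raphson formula: x_{n+1} = x_n - f(x_n)/f'(x_n)

Iteration 1:
  f(1.000000) = -1.000000
  f'(1.000000) = 9.000000
  x_1 = 1.000000 - (-1.000000)/9.000000 = 1.111111
Iteration 2:
  f(1.111111) = 0.087791
  f'(1.111111) = 10.592593
  x_2 = 1.111111 - 0.087791/10.592593 = 1.102823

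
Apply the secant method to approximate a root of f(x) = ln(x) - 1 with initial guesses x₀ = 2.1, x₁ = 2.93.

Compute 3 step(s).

f(x) = ln(x) - 1
x₀ = 2.1, x₁ = 2.93

Secant formula: x_{n+1} = x_n - f(x_n)(x_n - x_{n-1})/(f(x_n) - f(x_{n-1}))

Iteration 1:
  f(2.100000) = -0.258063
  f(2.930000) = 0.075002
  x_2 = 2.930000 - 0.075002×(2.930000 - 2.100000)/(0.075002 - (-0.258063))
       = 2.743094
Iteration 2:
  f(2.930000) = 0.075002
  f(2.743094) = 0.009086
  x_3 = 2.743094 - 0.009086×(2.743094 - 2.930000)/(0.009086 - 0.075002)
       = 2.717329
Iteration 3:
  f(2.743094) = 0.009086
  f(2.717329) = -0.000351
  x_4 = 2.717329 - (-0.000351)×(2.717329 - 2.743094)/(-0.000351 - 0.009086)
       = 2.718286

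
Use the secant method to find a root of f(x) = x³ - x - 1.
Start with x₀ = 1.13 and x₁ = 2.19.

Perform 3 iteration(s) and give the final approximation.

f(x) = x³ - x - 1
x₀ = 1.13, x₁ = 2.19

Secant formula: x_{n+1} = x_n - f(x_n)(x_n - x_{n-1})/(f(x_n) - f(x_{n-1}))

Iteration 1:
  f(1.130000) = -0.687103
  f(2.190000) = 7.313459
  x_2 = 2.190000 - 7.313459×(2.190000 - 1.130000)/(7.313459 - (-0.687103))
       = 1.221035
Iteration 2:
  f(2.190000) = 7.313459
  f(1.221035) = -0.400562
  x_3 = 1.221035 - (-0.400562)×(1.221035 - 2.190000)/(-0.400562 - 7.313459)
       = 1.271350
Iteration 3:
  f(1.221035) = -0.400562
  f(1.271350) = -0.216429
  x_4 = 1.271350 - (-0.216429)×(1.271350 - 1.221035)/(-0.216429 - (-0.400562))
       = 1.330489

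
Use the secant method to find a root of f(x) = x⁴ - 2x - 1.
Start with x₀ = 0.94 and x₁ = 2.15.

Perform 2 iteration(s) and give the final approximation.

f(x) = x⁴ - 2x - 1
x₀ = 0.94, x₁ = 2.15

Secant formula: x_{n+1} = x_n - f(x_n)(x_n - x_{n-1})/(f(x_n) - f(x_{n-1}))

Iteration 1:
  f(0.940000) = -2.099251
  f(2.150000) = 16.067506
  x_2 = 2.150000 - 16.067506×(2.150000 - 0.940000)/(16.067506 - (-2.099251))
       = 1.079821
Iteration 2:
  f(2.150000) = 16.067506
  f(1.079821) = -1.800055
  x_3 = 1.079821 - (-1.800055)×(1.079821 - 2.150000)/(-1.800055 - 16.067506)
       = 1.187635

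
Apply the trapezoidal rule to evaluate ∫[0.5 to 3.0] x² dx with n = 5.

f(x) = x²
a = 0.5, b = 3.0, n = 5
h = (b - a)/n = 0.500000

Trapezoidal rule: (h/2)[f(x₀) + 2f(x₁) + 2f(x₂) + ... + f(xₙ)]

x_0 = 0.5000, f(x_0) = 0.250000, coefficient = 1
x_1 = 1.0000, f(x_1) = 1.000000, coefficient = 2
x_2 = 1.5000, f(x_2) = 2.250000, coefficient = 2
x_3 = 2.0000, f(x_3) = 4.000000, coefficient = 2
x_4 = 2.5000, f(x_4) = 6.250000, coefficient = 2
x_5 = 3.0000, f(x_5) = 9.000000, coefficient = 1

I ≈ (0.500000/2) × 36.250000 = 9.062500
Exact value: 8.958333
Error: 0.104167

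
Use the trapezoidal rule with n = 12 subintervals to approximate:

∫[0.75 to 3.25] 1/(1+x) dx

f(x) = 1/(1+x)
a = 0.75, b = 3.25, n = 12
h = (b - a)/n = 0.208333

Trapezoidal rule: (h/2)[f(x₀) + 2f(x₁) + 2f(x₂) + ... + f(xₙ)]

x_0 = 0.7500, f(x_0) = 0.571429, coefficient = 1
x_1 = 0.9583, f(x_1) = 0.510638, coefficient = 2
x_2 = 1.1667, f(x_2) = 0.461538, coefficient = 2
x_3 = 1.3750, f(x_3) = 0.421053, coefficient = 2
x_4 = 1.5833, f(x_4) = 0.387097, coefficient = 2
x_5 = 1.7917, f(x_5) = 0.358209, coefficient = 2
x_6 = 2.0000, f(x_6) = 0.333333, coefficient = 2
x_7 = 2.2083, f(x_7) = 0.311688, coefficient = 2
x_8 = 2.4167, f(x_8) = 0.292683, coefficient = 2
x_9 = 2.6250, f(x_9) = 0.275862, coefficient = 2
x_10 = 2.8333, f(x_10) = 0.260870, coefficient = 2
x_11 = 3.0417, f(x_11) = 0.247423, coefficient = 2
x_12 = 3.2500, f(x_12) = 0.235294, coefficient = 1

I ≈ (0.208333/2) × 8.527511 = 0.888282
Exact value: 0.887303
Error: 0.000979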